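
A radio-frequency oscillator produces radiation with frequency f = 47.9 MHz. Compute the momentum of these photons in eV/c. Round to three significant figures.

First convert: f = 47.9 MHz = 4.79·10^7 Hz.
Apply p = hf/c: p = 1.059·10^-34 kg·m/s.
Converting to eV/c: p = 1.981·10^-7 eV/c ≈ 1.98·10^-7 eV/c.

1.98·10^-7 eV/c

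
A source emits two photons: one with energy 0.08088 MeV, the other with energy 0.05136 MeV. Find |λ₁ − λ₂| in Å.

Using λ = hc/E: λ₁ = 1.5329e-11 m, λ₂ = 2.4140e-11 m.
|Δλ| = |1.5329e-11 − 2.4140e-11| = 8.81e-12 m = 0.0881 Å.

0.0881 Å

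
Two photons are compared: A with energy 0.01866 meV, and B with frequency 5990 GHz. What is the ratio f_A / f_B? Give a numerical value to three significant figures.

7.53 × 10^-4

f_A = 4.512 × 10^9 Hz (from energy = 0.01866 meV, via f = E/h).
f_B = 5.990 × 10^12 Hz (from frequency = 5990 GHz, via f given directly).
Ratio = 4.512 × 10^9 / 5.990 × 10^12 = 7.53 × 10^-4.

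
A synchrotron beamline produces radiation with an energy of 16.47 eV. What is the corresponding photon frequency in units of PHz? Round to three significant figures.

(h = 6.62607015 × 10^-34 J·s, 1 eV = 1.602176634 × 10^-19 J.)
In SI units: E = 16.47 eV = 2.6388 × 10^-18 J.
Apply f = E/h: f = 3.982 × 10^15 Hz.
Converting to PHz: f = 3.982 PHz ≈ 3.98 PHz.

3.98 PHz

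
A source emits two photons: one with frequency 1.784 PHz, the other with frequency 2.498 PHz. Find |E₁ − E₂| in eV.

2.95 eV

Using E = hf: E₁ = 1.1821 × 10^-18 J, E₂ = 1.6552 × 10^-18 J.
|ΔE| = |1.1821 × 10^-18 − 1.6552 × 10^-18| = 4.73 × 10^-19 J = 2.95 eV.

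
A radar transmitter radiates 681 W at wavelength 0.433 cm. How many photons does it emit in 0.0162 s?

2.40 × 10^23 photons

Total energy: E_total = P·t = 681 × 0.0162 = 11.03 J.
Per-photon energy: E = 4.588 × 10^-23 J.
N = E_total / E_photon = 2.40 × 10^23.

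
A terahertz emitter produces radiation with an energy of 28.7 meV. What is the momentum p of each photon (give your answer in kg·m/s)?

1.53 × 10^-29 kg·m/s

First convert: E = 28.7 meV = 4.5982 × 10^-21 J.
Since p = E/c for a photon, p = 1.534 × 10^-29 kg·m/s.
So p ≈ 1.53 × 10^-29 kg·m/s.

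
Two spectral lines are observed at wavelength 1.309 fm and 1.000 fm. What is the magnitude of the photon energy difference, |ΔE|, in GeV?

Using E = hc/λ: E₁ = 1.5175e-10 J, E₂ = 1.9864e-10 J.
|ΔE| = |1.5175e-10 − 1.9864e-10| = 4.69e-11 J = 0.293 GeV.

0.293 GeV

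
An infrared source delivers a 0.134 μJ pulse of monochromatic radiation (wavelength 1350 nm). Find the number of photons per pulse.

9.11e11 photons

Per-photon energy: E = 1.471e-19 J (from wavelength = 1350 nm).
N = E_total / E_photon = 1.34e-7 J / 1.471e-19 J = 9.11e11.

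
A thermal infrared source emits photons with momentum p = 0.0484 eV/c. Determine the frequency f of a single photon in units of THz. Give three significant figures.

11.7 THz

First convert: p = 0.0484 eV/c = 2.5866e-29 kg·m/s.
The photon relation is f = pc/h, giving f = 1.170e13 Hz.
Converting to THz: f = 11.70 THz ≈ 11.7 THz.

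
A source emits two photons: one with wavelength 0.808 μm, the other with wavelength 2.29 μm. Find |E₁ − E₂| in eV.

Using E = hc/λ: E₁ = 2.458 × 10^-19 J, E₂ = 8.674 × 10^-20 J.
|ΔE| = |2.458 × 10^-19 − 8.674 × 10^-20| = 1.59 × 10^-19 J = 0.993 eV.

0.993 eV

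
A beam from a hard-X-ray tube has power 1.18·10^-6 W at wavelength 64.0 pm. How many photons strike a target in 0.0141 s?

5.36·10^6 photons

Total energy: E_total = P·t = 1.18·10^-6 × 0.0141 = 1.664·10^-8 J.
Per-photon energy: E = 3.104·10^-15 J.
N = E_total / E_photon = 5.36·10^6.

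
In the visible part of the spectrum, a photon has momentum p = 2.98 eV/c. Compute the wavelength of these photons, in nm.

First convert: p = 2.98 eV/c = 1.5926 × 10^-27 kg·m/s.
Apply λ = h/p: λ = 4.161 × 10^-7 m.
Converting to nm: λ = 416.1 nm ≈ 416 nm.

416 nm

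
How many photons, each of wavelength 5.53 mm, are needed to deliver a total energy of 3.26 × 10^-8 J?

Per-photon energy: E = 3.592 × 10^-23 J (from wavelength = 5.53 mm).
N = E_total / E_photon = 3.26 × 10^-8 J / 3.592 × 10^-23 J = 9.08 × 10^14.

9.08 × 10^14 photons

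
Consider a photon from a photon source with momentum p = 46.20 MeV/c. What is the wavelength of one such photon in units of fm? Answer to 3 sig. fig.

26.8 fm

First convert: p = 46.20 MeV/c = 2.4691 × 10^-20 kg·m/s.
The photon relation is λ = h/p, giving λ = 2.684 × 10^-14 m.
Converting to fm: λ = 26.84 fm ≈ 26.8 fm.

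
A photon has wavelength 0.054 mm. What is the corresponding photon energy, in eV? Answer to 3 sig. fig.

(h = 6.62607015 × 10^-34 J·s, c = 2.99792458 × 10^8 m/s, 1 eV = 1.602176634 × 10^-19 J.)
Convert to SI: λ = 0.054 mm = 5.4 × 10^-5 m.
For a photon E = hc/λ, so E = 3.679 × 10^-21 J.
Converting to eV: E = 0.02296 eV ≈ 0.0230 eV.

0.0230 eV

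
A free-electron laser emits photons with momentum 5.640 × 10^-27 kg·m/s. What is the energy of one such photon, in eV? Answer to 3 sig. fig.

10.6 eV

(c = 2.99792458 × 10^8 m/s, 1 eV = 1.602176634 × 10^-19 J.)
Apply E = pc: E = 1.691 × 10^-18 J.
Converting to eV: E = 10.55 eV ≈ 10.6 eV.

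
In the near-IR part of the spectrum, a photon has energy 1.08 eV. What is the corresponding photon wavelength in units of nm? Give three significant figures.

1150 nm

Convert to SI: E = 1.08 eV = 1.7304·10^-19 J.
For a photon λ = hc/E, so λ = 1.148·10^-6 m.
Converting to nm: λ = 1148 nm ≈ 1150 nm.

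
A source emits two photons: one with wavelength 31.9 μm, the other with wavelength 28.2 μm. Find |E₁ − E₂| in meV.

Using E = hc/λ: E₁ = 6.227 × 10^-21 J, E₂ = 7.044 × 10^-21 J.
|ΔE| = |6.227 × 10^-21 − 7.044 × 10^-21| = 8.17 × 10^-22 J = 5.10 meV.

5.10 meV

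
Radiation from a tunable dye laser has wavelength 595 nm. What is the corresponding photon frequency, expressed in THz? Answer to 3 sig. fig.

(c = 2.99792458e8 m/s.)
First convert: λ = 595 nm = 5.95e-7 m.
Since f = c/λ for a photon, f = 5.039e14 Hz.
Converting to THz: f = 503.9 THz ≈ 504 THz.

504 THz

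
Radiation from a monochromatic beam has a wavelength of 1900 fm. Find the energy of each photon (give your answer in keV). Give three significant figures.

Take h = 6.62607015 × 10^-34 J·s, c = 2.99792458 × 10^8 m/s, 1 eV = 1.602176634 × 10^-19 J.
Convert to SI: λ = 1900 fm = 1.9 × 10^-12 m.
For a photon E = hc/λ, so E = 1.045 × 10^-13 J.
Converting to keV: E = 652.5 keV ≈ 653 keV.

653 keV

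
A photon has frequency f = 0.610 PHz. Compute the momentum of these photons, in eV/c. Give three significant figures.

(h = 6.62607015e-34 J·s, c = 2.99792458e8 m/s, 1 eV = 1.602176634e-19 J.)
In SI units: f = 0.610 PHz = 6.10e14 Hz.
Since p = hf/c for a photon, p = 1.348e-27 kg·m/s.
Converting to eV/c: p = 2.523 eV/c ≈ 2.52 eV/c.

2.52 eV/c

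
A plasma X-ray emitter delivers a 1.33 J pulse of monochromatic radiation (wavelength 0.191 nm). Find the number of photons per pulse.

Per-photon energy: E = 1.040e-15 J (from wavelength = 0.191 nm).
N = E_total / E_photon = 1.33 J / 1.040e-15 J = 1.28e15.

1.28e15 photons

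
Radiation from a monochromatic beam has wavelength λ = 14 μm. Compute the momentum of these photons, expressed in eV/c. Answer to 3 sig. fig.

First convert: λ = 14 μm = 1.4·10^-5 m.
For a photon p = h/λ, so p = 4.733·10^-29 kg·m/s.
Converting to eV/c: p = 0.08856 eV/c ≈ 0.0886 eV/c.

0.0886 eV/c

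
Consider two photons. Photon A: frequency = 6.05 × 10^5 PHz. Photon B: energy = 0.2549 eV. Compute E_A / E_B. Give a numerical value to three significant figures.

9.82 × 10^6

E_A = 4.009 × 10^-13 J (from frequency = 6.05 × 10^5 PHz, via E = hf).
E_B = 4.084 × 10^-20 J (from energy = 0.2549 eV, via E given directly).
Ratio = 4.009 × 10^-13 / 4.084 × 10^-20 = 9.82 × 10^6.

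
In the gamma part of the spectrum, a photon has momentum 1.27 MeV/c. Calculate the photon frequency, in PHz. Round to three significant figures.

In SI units: p = 1.27 MeV/c = 6.7872e-22 kg·m/s.
The photon relation is f = pc/h, giving f = 3.071e20 Hz.
Converting to PHz: f = 307100 PHz ≈ 3.07e5 PHz.

3.07e5 PHz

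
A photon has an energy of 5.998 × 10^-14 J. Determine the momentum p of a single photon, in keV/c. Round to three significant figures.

For a photon p = E/c, so p = 2.001 × 10^-22 kg·m/s.
Converting to keV/c: p = 374.4 keV/c ≈ 374 keV/c.

374 keV/c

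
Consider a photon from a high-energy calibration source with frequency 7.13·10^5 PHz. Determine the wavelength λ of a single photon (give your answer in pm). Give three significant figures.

0.420 pm

Use c = 2.99792458·10^8 m/s.
First convert: f = 7.13·10^5 PHz = 7.13·10^20 Hz.
Since λ = c/f for a photon, λ = 4.205·10^-13 m.
Converting to pm: λ = 0.4205 pm ≈ 0.420 pm.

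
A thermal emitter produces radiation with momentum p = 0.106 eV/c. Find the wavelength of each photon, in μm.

11.7 μm

Use h = 6.62607015 × 10^-34 J·s, c = 2.99792458 × 10^8 m/s, 1 eV = 1.602176634 × 10^-19 J.
Convert to SI: p = 0.106 eV/c = 5.6649 × 10^-29 kg·m/s.
For a photon λ = h/p, so λ = 1.170 × 10^-5 m.
Converting to μm: λ = 11.70 μm ≈ 11.7 μm.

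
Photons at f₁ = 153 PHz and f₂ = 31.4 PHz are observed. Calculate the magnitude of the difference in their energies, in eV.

503 eV

Using E = hf: E₁ = 1.014·10^-16 J, E₂ = 2.081·10^-17 J.
|ΔE| = |1.014·10^-16 − 2.081·10^-17| = 8.06·10^-17 J = 503 eV.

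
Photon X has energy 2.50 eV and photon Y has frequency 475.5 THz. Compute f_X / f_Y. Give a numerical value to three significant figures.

f_X = 6.045 × 10^14 Hz (from energy = 2.50 eV, via f = E/h).
f_Y = 4.755 × 10^14 Hz (from frequency = 475.5 THz, via f given directly).
Ratio = 6.045 × 10^14 / 4.755 × 10^14 = 1.27.

1.27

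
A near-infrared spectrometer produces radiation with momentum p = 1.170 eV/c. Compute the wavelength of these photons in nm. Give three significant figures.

1060 nm

Convert to SI: p = 1.170 eV/c = 6.2528e-28 kg·m/s.
The photon relation is λ = h/p, giving λ = 1.060e-6 m.
Converting to nm: λ = 1060 nm ≈ 1060 nm.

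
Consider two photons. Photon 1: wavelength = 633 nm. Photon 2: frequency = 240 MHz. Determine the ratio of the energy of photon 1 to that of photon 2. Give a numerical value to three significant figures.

1.97e6

E_1 = 3.138e-19 J (from wavelength = 633 nm, via E = hc/λ).
E_2 = 1.590e-25 J (from frequency = 240 MHz, via E = hf).
Ratio = 3.138e-19 / 1.590e-25 = 1.97e6.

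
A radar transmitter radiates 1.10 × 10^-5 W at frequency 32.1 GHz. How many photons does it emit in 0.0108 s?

Total energy: E_total = P·t = 1.10 × 10^-5 × 0.0108 = 1.188 × 10^-7 J.
Per-photon energy: E = 2.127 × 10^-23 J.
N = E_total / E_photon = 5.59 × 10^15.

5.59 × 10^15 photons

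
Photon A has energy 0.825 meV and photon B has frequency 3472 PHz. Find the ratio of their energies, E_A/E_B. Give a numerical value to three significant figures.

5.75e-8

E_A = 1.322e-22 J (from energy = 0.825 meV, via E given directly).
E_B = 2.301e-15 J (from frequency = 3472 PHz, via E = hf).
Ratio = 1.322e-22 / 2.301e-15 = 5.75e-8.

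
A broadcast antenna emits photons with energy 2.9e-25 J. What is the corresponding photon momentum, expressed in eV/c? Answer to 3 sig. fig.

The photon relation is p = E/c, giving p = 9.673e-34 kg·m/s.
Converting to eV/c: p = 1.810e-6 eV/c ≈ 1.81e-6 eV/c.

1.81e-6 eV/c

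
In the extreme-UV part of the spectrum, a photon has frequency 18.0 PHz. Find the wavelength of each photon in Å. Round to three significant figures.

167 Å

Use c = 2.99792458 × 10^8 m/s.
First convert: f = 18.0 PHz = 1.80 × 10^16 Hz.
Apply λ = c/f: λ = 1.666 × 10^-8 m.
Converting to Å: λ = 166.6 Å ≈ 167 Å.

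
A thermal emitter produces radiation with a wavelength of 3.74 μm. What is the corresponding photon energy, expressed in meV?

332 meV

(h = 6.62607015·10^-34 J·s, c = 2.99792458·10^8 m/s, 1 eV = 1.602176634·10^-19 J.)
First convert: λ = 3.74 μm = 3.74·10^-6 m.
The photon relation is E = hc/λ, giving E = 5.311·10^-20 J.
Converting to meV: E = 331.5 meV ≈ 332 meV.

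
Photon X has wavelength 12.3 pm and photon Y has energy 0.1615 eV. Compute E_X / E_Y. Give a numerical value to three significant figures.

6.24e5

E_X = 1.615e-14 J (from wavelength = 12.3 pm, via E = hc/λ).
E_Y = 2.588e-20 J (from energy = 0.1615 eV, via E given directly).
Ratio = 1.615e-14 / 2.588e-20 = 6.24e5.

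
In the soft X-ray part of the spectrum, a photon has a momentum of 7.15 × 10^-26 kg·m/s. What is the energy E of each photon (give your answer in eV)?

134 eV

Take c = 2.99792458 × 10^8 m/s, 1 eV = 1.602176634 × 10^-19 J.
The photon relation is E = pc, giving E = 2.144 × 10^-17 J.
Converting to eV: E = 133.8 eV ≈ 134 eV.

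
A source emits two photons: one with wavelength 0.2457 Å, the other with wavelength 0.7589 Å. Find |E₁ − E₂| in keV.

Using E = hc/λ: E₁ = 8.0848 × 10^-15 J, E₂ = 2.6175 × 10^-15 J.
|ΔE| = |8.0848 × 10^-15 − 2.6175 × 10^-15| = 5.47 × 10^-15 J = 34.1 keV.

34.1 keV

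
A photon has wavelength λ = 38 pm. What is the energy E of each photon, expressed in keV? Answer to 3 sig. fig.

32.6 keV

(h = 6.62607015·10^-34 J·s, c = 2.99792458·10^8 m/s, 1 eV = 1.602176634·10^-19 J.)
In SI units: λ = 38 pm = 3.8·10^-11 m.
For a photon E = hc/λ, so E = 5.227·10^-15 J.
Converting to keV: E = 32.63 keV ≈ 32.6 keV.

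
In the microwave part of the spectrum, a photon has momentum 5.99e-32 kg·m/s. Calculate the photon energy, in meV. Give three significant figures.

Since E = pc for a photon, E = 1.796e-23 J.
Converting to meV: E = 0.1121 meV ≈ 0.112 meV.

0.112 meV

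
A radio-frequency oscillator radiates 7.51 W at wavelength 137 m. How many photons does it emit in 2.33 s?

Total energy: E_total = P·t = 7.51 × 2.33 = 17.50 J.
Per-photon energy: E = 1.450 × 10^-27 J.
N = E_total / E_photon = 1.21 × 10^28.

1.21 × 10^28 photons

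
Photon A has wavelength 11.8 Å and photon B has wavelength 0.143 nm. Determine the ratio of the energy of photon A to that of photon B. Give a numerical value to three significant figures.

E_A = 1.683 × 10^-16 J (from wavelength = 11.8 Å, via E = hc/λ).
E_B = 1.389 × 10^-15 J (from wavelength = 0.143 nm, via E = hc/λ).
Ratio = 1.683 × 10^-16 / 1.389 × 10^-15 = 0.121.

0.121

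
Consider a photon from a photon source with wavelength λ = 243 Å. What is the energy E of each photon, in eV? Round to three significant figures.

51.0 eV

Use h = 6.62607015 × 10^-34 J·s, c = 2.99792458 × 10^8 m/s, 1 eV = 1.602176634 × 10^-19 J.
In SI units: λ = 243 Å = 2.43 × 10^-8 m.
Apply E = hc/λ: E = 8.175 × 10^-18 J.
Converting to eV: E = 51.02 eV ≈ 51.0 eV.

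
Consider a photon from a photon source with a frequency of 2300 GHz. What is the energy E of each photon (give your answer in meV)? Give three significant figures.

Convert to SI: f = 2300 GHz = 2.3e12 Hz.
The photon relation is E = hf, giving E = 1.524e-21 J.
Converting to meV: E = 9.512 meV ≈ 9.51 meV.

9.51 meV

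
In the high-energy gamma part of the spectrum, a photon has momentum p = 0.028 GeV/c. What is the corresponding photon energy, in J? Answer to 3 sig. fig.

First convert: p = 0.028 GeV/c = 1.4964·10^-20 kg·m/s.
Since E = pc for a photon, E = 4.486·10^-12 J.
So E ≈ 4.49·10^-12 J.

4.49·10^-12 J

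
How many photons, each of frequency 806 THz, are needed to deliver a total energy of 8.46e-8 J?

Per-photon energy: E = 5.341e-19 J (from frequency = 806 THz).
N = E_total / E_photon = 8.46e-8 J / 5.341e-19 J = 1.58e11.

1.58e11 photons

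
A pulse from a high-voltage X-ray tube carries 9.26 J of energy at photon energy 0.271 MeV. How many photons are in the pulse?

2.13 × 10^14 photons

Per-photon energy: E = 4.342 × 10^-14 J (from energy = 0.271 MeV).
N = E_total / E_photon = 9.26 J / 4.342 × 10^-14 J = 2.13 × 10^14.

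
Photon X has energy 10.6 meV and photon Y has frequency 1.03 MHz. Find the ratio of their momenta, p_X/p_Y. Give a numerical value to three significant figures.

2.49e6

p_X = 5.665e-30 kg·m/s (from energy = 10.6 meV, via p = E/c).
p_Y = 2.277e-36 kg·m/s (from frequency = 1.03 MHz, via p = hf/c).
Ratio = 5.665e-30 / 2.277e-36 = 2.49e6.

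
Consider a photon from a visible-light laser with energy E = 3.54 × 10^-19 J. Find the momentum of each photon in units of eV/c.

For a photon p = E/c, so p = 1.181 × 10^-27 kg·m/s.
Converting to eV/c: p = 2.209 eV/c ≈ 2.21 eV/c.

2.21 eV/c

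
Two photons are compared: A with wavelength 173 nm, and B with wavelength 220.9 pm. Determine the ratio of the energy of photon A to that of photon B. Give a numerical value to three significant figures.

1.28e-3

E_A = 1.148e-18 J (from wavelength = 173 nm, via E = hc/λ).
E_B = 8.993e-16 J (from wavelength = 220.9 pm, via E = hc/λ).
Ratio = 1.148e-18 / 8.993e-16 = 1.28e-3.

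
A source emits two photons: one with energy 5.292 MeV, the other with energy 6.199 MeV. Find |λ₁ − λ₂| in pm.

0.0343 pm

Using λ = hc/E: λ₁ = 2.3429·10^-13 m, λ₂ = 2.0001·10^-13 m.
|Δλ| = |2.3429·10^-13 − 2.0001·10^-13| = 3.43·10^-14 m = 0.0343 pm.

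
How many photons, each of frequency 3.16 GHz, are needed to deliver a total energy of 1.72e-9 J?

8.21e14 photons

Per-photon energy: E = 2.094e-24 J (from frequency = 3.16 GHz).
N = E_total / E_photon = 1.72e-9 J / 2.094e-24 J = 8.21e14.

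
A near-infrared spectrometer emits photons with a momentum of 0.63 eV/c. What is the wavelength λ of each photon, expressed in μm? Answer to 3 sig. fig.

Use h = 6.62607015·10^-34 J·s, c = 2.99792458·10^8 m/s, 1 eV = 1.602176634·10^-19 J.
In SI units: p = 0.63 eV/c = 3.3669·10^-28 kg·m/s.
Apply λ = h/p: λ = 1.968·10^-6 m.
Converting to μm: λ = 1.968 μm ≈ 1.97 μm.

1.97 μm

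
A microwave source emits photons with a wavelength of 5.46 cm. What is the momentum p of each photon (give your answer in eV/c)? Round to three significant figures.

(h = 6.62607015·10^-34 J·s, c = 2.99792458·10^8 m/s, 1 eV = 1.602176634·10^-19 J.)
In SI units: λ = 5.46 cm = 0.0546 m.
Apply p = h/λ: p = 1.214·10^-32 kg·m/s.
Converting to eV/c: p = 2.271·10^-5 eV/c ≈ 2.27·10^-5 eV/c.

2.27·10^-5 eV/c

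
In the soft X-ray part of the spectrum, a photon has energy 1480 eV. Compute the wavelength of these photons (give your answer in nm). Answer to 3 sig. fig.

In SI units: E = 1480 eV = 2.3712e-16 J.
For a photon λ = hc/E, so λ = 8.377e-10 m.
Converting to nm: λ = 0.8377 nm ≈ 0.838 nm.

0.838 nm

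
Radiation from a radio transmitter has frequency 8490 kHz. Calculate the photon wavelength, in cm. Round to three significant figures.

Take c = 2.99792458e8 m/s.
In SI units: f = 8490 kHz = 8.49e6 Hz.
Since λ = c/f for a photon, λ = 35.31 m.
Converting to cm: λ = 3531 cm ≈ 3530 cm.

3530 cm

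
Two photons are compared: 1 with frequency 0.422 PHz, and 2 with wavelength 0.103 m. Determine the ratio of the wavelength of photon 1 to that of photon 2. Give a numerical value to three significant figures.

6.90 × 10^-6

λ_1 = 7.104 × 10^-7 m (from frequency = 0.422 PHz, via λ = c/f).
λ_2 = 0.1030 m (from wavelength = 0.103 m, via λ given directly).
Ratio = 7.104 × 10^-7 / 0.1030 = 6.90 × 10^-6.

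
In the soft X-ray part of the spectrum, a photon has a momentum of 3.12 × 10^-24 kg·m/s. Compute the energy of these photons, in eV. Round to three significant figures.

The photon relation is E = pc, giving E = 9.354 × 10^-16 J.
Converting to eV: E = 5838 eV ≈ 5840 eV.

5840 eV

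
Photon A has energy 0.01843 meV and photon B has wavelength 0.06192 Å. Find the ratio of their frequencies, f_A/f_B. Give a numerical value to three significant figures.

9.20·10^-11

f_A = 4.456·10^9 Hz (from energy = 0.01843 meV, via f = E/h).
f_B = 4.842·10^19 Hz (from wavelength = 0.06192 Å, via f = c/λ).
Ratio = 4.456·10^9 / 4.842·10^19 = 9.20·10^-11.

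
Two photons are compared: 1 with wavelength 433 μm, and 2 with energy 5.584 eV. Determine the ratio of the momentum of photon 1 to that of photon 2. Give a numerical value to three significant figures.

p_1 = 1.530 × 10^-30 kg·m/s (from wavelength = 433 μm, via p = h/λ).
p_2 = 2.984 × 10^-27 kg·m/s (from energy = 5.584 eV, via p = E/c).
Ratio = 1.530 × 10^-30 / 2.984 × 10^-27 = 5.13 × 10^-4.

5.13 × 10^-4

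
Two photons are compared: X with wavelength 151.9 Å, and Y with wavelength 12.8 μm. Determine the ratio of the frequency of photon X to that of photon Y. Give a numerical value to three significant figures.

843

f_X = 1.974 × 10^16 Hz (from wavelength = 151.9 Å, via f = c/λ).
f_Y = 2.342 × 10^13 Hz (from wavelength = 12.8 μm, via f = c/λ).
Ratio = 1.974 × 10^16 / 2.342 × 10^13 = 843.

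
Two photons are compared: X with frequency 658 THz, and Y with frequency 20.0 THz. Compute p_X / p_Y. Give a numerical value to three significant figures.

p_X = 1.454 × 10^-27 kg·m/s (from frequency = 658 THz, via p = hf/c).
p_Y = 4.420 × 10^-29 kg·m/s (from frequency = 20.0 THz, via p = hf/c).
Ratio = 1.454 × 10^-27 / 4.420 × 10^-29 = 32.9.

32.9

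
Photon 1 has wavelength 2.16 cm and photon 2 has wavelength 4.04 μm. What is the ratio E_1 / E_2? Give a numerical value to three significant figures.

1.87e-4

E_1 = 9.197e-24 J (from wavelength = 2.16 cm, via E = hc/λ).
E_2 = 4.917e-20 J (from wavelength = 4.04 μm, via E = hc/λ).
Ratio = 9.197e-24 / 4.917e-20 = 1.87e-4.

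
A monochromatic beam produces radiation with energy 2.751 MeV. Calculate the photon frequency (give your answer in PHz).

6.65e5 PHz

First convert: E = 2.751 MeV = 4.4076e-13 J.
The photon relation is f = E/h, giving f = 6.652e20 Hz.
Converting to PHz: f = 665200 PHz ≈ 6.65e5 PHz.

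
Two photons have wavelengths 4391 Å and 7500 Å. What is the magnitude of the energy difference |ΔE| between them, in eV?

1.17 eV

Using E = hc/λ: E₁ = 4.5239e-19 J, E₂ = 2.6486e-19 J.
|ΔE| = |4.5239e-19 − 2.6486e-19| = 1.88e-19 J = 1.17 eV.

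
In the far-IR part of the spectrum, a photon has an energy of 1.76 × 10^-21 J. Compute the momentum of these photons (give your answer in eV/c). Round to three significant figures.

0.0110 eV/c

The photon relation is p = E/c, giving p = 5.871 × 10^-30 kg·m/s.
Converting to eV/c: p = 0.01099 eV/c ≈ 0.0110 eV/c.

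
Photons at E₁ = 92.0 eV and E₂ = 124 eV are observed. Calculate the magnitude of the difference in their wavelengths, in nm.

3.48 nm

Using λ = hc/E: λ₁ = 1.348e-8 m, λ₂ = 9.999e-9 m.
|Δλ| = |1.348e-8 − 9.999e-9| = 3.48e-9 m = 3.48 nm.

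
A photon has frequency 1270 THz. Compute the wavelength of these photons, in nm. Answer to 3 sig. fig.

Take c = 2.99792458e8 m/s.
First convert: f = 1270 THz = 1.27e15 Hz.
For a photon λ = c/f, so λ = 2.361e-7 m.
Converting to nm: λ = 236.1 nm ≈ 236 nm.

236 nm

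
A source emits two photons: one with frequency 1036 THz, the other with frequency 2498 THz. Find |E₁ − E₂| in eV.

Using E = hf: E₁ = 6.8646 × 10^-19 J, E₂ = 1.6552 × 10^-18 J.
|ΔE| = |6.8646 × 10^-19 − 1.6552 × 10^-18| = 9.69 × 10^-19 J = 6.05 eV.

6.05 eV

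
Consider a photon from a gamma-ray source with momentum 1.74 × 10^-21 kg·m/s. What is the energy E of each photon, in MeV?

Use c = 2.99792458 × 10^8 m/s, 1 eV = 1.602176634 × 10^-19 J.
Since E = pc for a photon, E = 5.216 × 10^-13 J.
Converting to MeV: E = 3.256 MeV ≈ 3.26 MeV.

3.26 MeV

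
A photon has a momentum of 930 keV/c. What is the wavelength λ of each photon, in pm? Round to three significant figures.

First convert: p = 930 keV/c = 4.9702·10^-22 kg·m/s.
Apply λ = h/p: λ = 1.333·10^-12 m.
Converting to pm: λ = 1.333 pm ≈ 1.33 pm.

1.33 pm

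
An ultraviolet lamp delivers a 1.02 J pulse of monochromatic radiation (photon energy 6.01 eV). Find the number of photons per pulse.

1.06e18 photons

Per-photon energy: E = 9.629e-19 J (from energy = 6.01 eV).
N = E_total / E_photon = 1.02 J / 9.629e-19 J = 1.06e18.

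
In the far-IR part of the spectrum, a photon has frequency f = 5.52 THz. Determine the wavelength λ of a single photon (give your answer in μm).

54.3 μm

First convert: f = 5.52 THz = 5.52e12 Hz.
Apply λ = c/f: λ = 5.431e-5 m.
Converting to μm: λ = 54.31 μm ≈ 54.3 μm.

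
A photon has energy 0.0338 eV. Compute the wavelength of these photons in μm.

In SI units: E = 0.0338 eV = 5.4154e-21 J.
Apply λ = hc/E: λ = 3.668e-5 m.
Converting to μm: λ = 36.68 μm ≈ 36.7 μm.

36.7 μm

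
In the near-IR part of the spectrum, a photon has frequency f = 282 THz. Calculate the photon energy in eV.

Convert to SI: f = 282 THz = 2.82·10^14 Hz.
Since E = hf for a photon, E = 1.869·10^-19 J.
Converting to eV: E = 1.166 eV ≈ 1.17 eV.

1.17 eV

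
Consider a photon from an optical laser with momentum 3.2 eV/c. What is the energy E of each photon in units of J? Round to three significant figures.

In SI units: p = 3.2 eV/c = 1.7102 × 10^-27 kg·m/s.
Since E = pc for a photon, E = 5.127 × 10^-19 J.
So E ≈ 5.13 × 10^-19 J.

5.13 × 10^-19 J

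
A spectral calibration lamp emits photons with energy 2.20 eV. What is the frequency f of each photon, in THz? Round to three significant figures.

532 THz

Convert to SI: E = 2.20 eV = 3.5248 × 10^-19 J.
The photon relation is f = E/h, giving f = 5.320 × 10^14 Hz.
Converting to THz: f = 532.0 THz ≈ 532 THz.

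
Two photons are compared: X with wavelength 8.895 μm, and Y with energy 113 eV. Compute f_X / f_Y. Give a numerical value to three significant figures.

f_X = 3.370·10^13 Hz (from wavelength = 8.895 μm, via f = c/λ).
f_Y = 2.732·10^16 Hz (from energy = 113 eV, via f = E/h).
Ratio = 3.370·10^13 / 2.732·10^16 = 1.23·10^-3.

1.23·10^-3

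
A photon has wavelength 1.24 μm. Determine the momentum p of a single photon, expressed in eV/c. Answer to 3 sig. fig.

Use h = 6.62607015e-34 J·s, c = 2.99792458e8 m/s, 1 eV = 1.602176634e-19 J.
In SI units: λ = 1.24 μm = 1.24e-6 m.
The photon relation is p = h/λ, giving p = 5.344e-28 kg·m/s.
Converting to eV/c: p = 0.9999 eV/c ≈ 1.00 eV/c.

1.00 eV/c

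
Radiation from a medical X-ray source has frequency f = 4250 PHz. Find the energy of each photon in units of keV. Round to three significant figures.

First convert: f = 4250 PHz = 4.25·10^18 Hz.
Since E = hf for a photon, E = 2.816·10^-15 J.
Converting to keV: E = 17.58 keV ≈ 17.6 keV.

17.6 keV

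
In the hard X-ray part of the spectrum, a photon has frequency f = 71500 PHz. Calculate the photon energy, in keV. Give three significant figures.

296 keV

In SI units: f = 71500 PHz = 7.15e19 Hz.
For a photon E = hf, so E = 4.738e-14 J.
Converting to keV: E = 295.7 keV ≈ 296 keV.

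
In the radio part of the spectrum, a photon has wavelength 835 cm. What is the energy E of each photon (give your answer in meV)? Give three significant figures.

Use h = 6.62607015e-34 J·s, c = 2.99792458e8 m/s, 1 eV = 1.602176634e-19 J.
First convert: λ = 835 cm = 8.35 m.
Since E = hc/λ for a photon, E = 2.379e-26 J.
Converting to meV: E = 1.485e-4 meV ≈ 1.48e-4 meV.

1.48e-4 meV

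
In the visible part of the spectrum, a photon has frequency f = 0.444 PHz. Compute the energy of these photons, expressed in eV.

Convert to SI: f = 0.444 PHz = 4.44e14 Hz.
For a photon E = hf, so E = 2.942e-19 J.
Converting to eV: E = 1.836 eV ≈ 1.84 eV.

1.84 eV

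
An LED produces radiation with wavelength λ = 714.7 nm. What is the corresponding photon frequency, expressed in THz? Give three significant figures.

419 THz

Take c = 2.99792458e8 m/s.
First convert: λ = 714.7 nm = 7.147e-7 m.
Since f = c/λ for a photon, f = 4.195e14 Hz.
Converting to THz: f = 419.5 THz ≈ 419 THz.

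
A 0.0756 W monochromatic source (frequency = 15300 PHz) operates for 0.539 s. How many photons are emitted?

4.02e12 photons

Total energy: E_total = P·t = 0.0756 × 0.539 = 0.04075 J.
Per-photon energy: E = 1.014e-14 J.
N = E_total / E_photon = 4.02e12.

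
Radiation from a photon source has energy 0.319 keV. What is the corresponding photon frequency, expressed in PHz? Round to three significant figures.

Use h = 6.62607015 × 10^-34 J·s, 1 eV = 1.602176634 × 10^-19 J.
First convert: E = 0.319 keV = 5.1109 × 10^-17 J.
The photon relation is f = E/h, giving f = 7.713 × 10^16 Hz.
Converting to PHz: f = 77.13 PHz ≈ 77.1 PHz.

77.1 PHz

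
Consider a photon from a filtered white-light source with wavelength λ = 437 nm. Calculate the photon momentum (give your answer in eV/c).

2.84 eV/c

(h = 6.62607015·10^-34 J·s, c = 2.99792458·10^8 m/s, 1 eV = 1.602176634·10^-19 J.)
First convert: λ = 437 nm = 4.37·10^-7 m.
Apply p = h/λ: p = 1.516·10^-27 kg·m/s.
Converting to eV/c: p = 2.837 eV/c ≈ 2.84 eV/c.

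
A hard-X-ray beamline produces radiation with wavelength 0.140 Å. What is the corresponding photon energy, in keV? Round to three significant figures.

Use h = 6.62607015e-34 J·s, c = 2.99792458e8 m/s, 1 eV = 1.602176634e-19 J.
Convert to SI: λ = 0.140 Å = 1.40e-11 m.
The photon relation is E = hc/λ, giving E = 1.419e-14 J.
Converting to keV: E = 88.56 keV ≈ 88.6 keV.

88.6 keV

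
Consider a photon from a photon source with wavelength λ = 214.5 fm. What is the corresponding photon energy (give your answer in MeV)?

5.78 MeV

In SI units: λ = 214.5 fm = 2.145e-13 m.
Since E = hc/λ for a photon, E = 9.261e-13 J.
Converting to MeV: E = 5.780 MeV ≈ 5.78 MeV.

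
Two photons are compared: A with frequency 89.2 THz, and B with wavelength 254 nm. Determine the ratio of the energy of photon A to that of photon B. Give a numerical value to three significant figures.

E_A = 5.910e-20 J (from frequency = 89.2 THz, via E = hf).
E_B = 7.821e-19 J (from wavelength = 254 nm, via E = hc/λ).
Ratio = 5.910e-20 / 7.821e-19 = 0.0756.

0.0756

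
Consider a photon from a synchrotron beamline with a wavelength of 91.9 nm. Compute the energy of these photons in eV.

13.5 eV

(h = 6.62607015 × 10^-34 J·s, c = 2.99792458 × 10^8 m/s, 1 eV = 1.602176634 × 10^-19 J.)
First convert: λ = 91.9 nm = 9.19 × 10^-8 m.
For a photon E = hc/λ, so E = 2.162 × 10^-18 J.
Converting to eV: E = 13.49 eV ≈ 13.5 eV.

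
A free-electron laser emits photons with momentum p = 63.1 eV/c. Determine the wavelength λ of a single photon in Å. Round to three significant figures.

196 Å

Use h = 6.62607015e-34 J·s, c = 2.99792458e8 m/s, 1 eV = 1.602176634e-19 J.
Convert to SI: p = 63.1 eV/c = 3.3722e-26 kg·m/s.
Since λ = h/p for a photon, λ = 1.965e-8 m.
Converting to Å: λ = 196.5 Å ≈ 196 Å.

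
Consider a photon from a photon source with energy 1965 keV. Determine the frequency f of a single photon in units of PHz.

Use h = 6.62607015e-34 J·s, 1 eV = 1.602176634e-19 J.
In SI units: E = 1965 keV = 3.1483e-13 J.
Apply f = E/h: f = 4.751e20 Hz.
Converting to PHz: f = 475100 PHz ≈ 4.75e5 PHz.

4.75e5 PHz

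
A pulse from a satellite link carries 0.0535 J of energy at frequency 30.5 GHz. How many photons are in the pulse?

Per-photon energy: E = 2.021e-23 J (from frequency = 30.5 GHz).
N = E_total / E_photon = 0.0535 J / 2.021e-23 J = 2.65e21.

2.65e21 photons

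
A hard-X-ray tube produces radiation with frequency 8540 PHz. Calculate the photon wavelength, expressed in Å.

Take c = 2.99792458e8 m/s.
First convert: f = 8540 PHz = 8.54e18 Hz.
Since λ = c/f for a photon, λ = 3.510e-11 m.
Converting to Å: λ = 0.3510 Å ≈ 0.351 Å.

0.351 Å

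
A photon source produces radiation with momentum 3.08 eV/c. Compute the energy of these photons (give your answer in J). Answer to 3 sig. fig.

(c = 2.99792458 × 10^8 m/s, 1 eV = 1.602176634 × 10^-19 J.)
Convert to SI: p = 3.08 eV/c = 1.6460 × 10^-27 kg·m/s.
The photon relation is E = pc, giving E = 4.935 × 10^-19 J.
So E ≈ 4.93 × 10^-19 J.

4.93 × 10^-19 J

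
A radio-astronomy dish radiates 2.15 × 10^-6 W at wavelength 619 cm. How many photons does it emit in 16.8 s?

Total energy: E_total = P·t = 2.15 × 10^-6 × 16.8 = 3.612 × 10^-5 J.
Per-photon energy: E = 3.209 × 10^-26 J.
N = E_total / E_photon = 1.13 × 10^21.

1.13 × 10^21 photons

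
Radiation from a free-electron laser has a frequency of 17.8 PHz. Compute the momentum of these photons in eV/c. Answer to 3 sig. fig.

Convert to SI: f = 17.8 PHz = 1.78 × 10^16 Hz.
The photon relation is p = hf/c, giving p = 3.934 × 10^-26 kg·m/s.
Converting to eV/c: p = 73.61 eV/c ≈ 73.6 eV/c.

73.6 eV/c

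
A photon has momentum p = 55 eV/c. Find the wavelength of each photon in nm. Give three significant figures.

In SI units: p = 55 eV/c = 2.9394e-26 kg·m/s.
The photon relation is λ = h/p, giving λ = 2.254e-8 m.
Converting to nm: λ = 22.54 nm ≈ 22.5 nm.

22.5 nm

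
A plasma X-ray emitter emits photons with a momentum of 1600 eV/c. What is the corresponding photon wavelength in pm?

775 pm

Convert to SI: p = 1600 eV/c = 8.5509e-25 kg·m/s.
Since λ = h/p for a photon, λ = 7.749e-10 m.
Converting to pm: λ = 774.9 pm ≈ 775 pm.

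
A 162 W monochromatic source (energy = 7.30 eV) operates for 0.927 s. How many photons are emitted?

1.28·10^20 photons

Total energy: E_total = P·t = 162 × 0.927 = 150.2 J.
Per-photon energy: E = 1.170·10^-18 J.
N = E_total / E_photon = 1.28·10^20.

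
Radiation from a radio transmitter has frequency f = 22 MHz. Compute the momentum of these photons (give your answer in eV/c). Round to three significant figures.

(h = 6.62607015e-34 J·s, c = 2.99792458e8 m/s, 1 eV = 1.602176634e-19 J.)
Convert to SI: f = 22 MHz = 2.2e7 Hz.
For a photon p = hf/c, so p = 4.862e-35 kg·m/s.
Converting to eV/c: p = 9.098e-8 eV/c ≈ 9.10e-8 eV/c.

9.10e-8 eV/c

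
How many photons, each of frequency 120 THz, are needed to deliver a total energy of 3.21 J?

4.04e19 photons

Per-photon energy: E = 7.951e-20 J (from frequency = 120 THz).
N = E_total / E_photon = 3.21 J / 7.951e-20 J = 4.04e19.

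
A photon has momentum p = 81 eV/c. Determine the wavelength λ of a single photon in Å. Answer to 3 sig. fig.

Convert to SI: p = 81 eV/c = 4.3289 × 10^-26 kg·m/s.
Apply λ = h/p: λ = 1.531 × 10^-8 m.
Converting to Å: λ = 153.1 Å ≈ 153 Å.

153 Å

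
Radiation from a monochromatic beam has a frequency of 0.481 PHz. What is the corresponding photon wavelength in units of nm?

In SI units: f = 0.481 PHz = 4.81 × 10^14 Hz.
Apply λ = c/f: λ = 6.233 × 10^-7 m.
Converting to nm: λ = 623.3 nm ≈ 623 nm.

623 nm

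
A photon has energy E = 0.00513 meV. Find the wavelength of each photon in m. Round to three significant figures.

0.242 m

In SI units: E = 0.00513 meV = 8.2192·10^-25 J.
For a photon λ = hc/E, so λ = 0.2417 m.
So λ ≈ 0.242 m.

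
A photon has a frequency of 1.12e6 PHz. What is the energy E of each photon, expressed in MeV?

Take h = 6.62607015e-34 J·s, 1 eV = 1.602176634e-19 J.
In SI units: f = 1.12e6 PHz = 1.12e21 Hz.
The photon relation is E = hf, giving E = 7.421e-13 J.
Converting to MeV: E = 4.632 MeV ≈ 4.63 MeV.

4.63 MeV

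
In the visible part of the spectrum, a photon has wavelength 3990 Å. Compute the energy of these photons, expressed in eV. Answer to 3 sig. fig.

Convert to SI: λ = 3990 Å = 3.99e-7 m.
The photon relation is E = hc/λ, giving E = 4.979e-19 J.
Converting to eV: E = 3.107 eV ≈ 3.11 eV.

3.11 eV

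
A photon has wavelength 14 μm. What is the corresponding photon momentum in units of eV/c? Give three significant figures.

0.0886 eV/c

In SI units: λ = 14 μm = 1.4·10^-5 m.
The photon relation is p = h/λ, giving p = 4.733·10^-29 kg·m/s.
Converting to eV/c: p = 0.08856 eV/c ≈ 0.0886 eV/c.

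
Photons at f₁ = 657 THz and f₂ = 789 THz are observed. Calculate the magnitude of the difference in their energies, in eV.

0.546 eV

Using E = hf: E₁ = 4.353e-19 J, E₂ = 5.228e-19 J.
|ΔE| = |4.353e-19 − 5.228e-19| = 8.75e-20 J = 0.546 eV.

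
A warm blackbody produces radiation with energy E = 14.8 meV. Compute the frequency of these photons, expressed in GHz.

3580 GHz

(h = 6.62607015 × 10^-34 J·s, 1 eV = 1.602176634 × 10^-19 J.)
Convert to SI: E = 14.8 meV = 2.3712 × 10^-21 J.
Since f = E/h for a photon, f = 3.579 × 10^12 Hz.
Converting to GHz: f = 3579 GHz ≈ 3580 GHz.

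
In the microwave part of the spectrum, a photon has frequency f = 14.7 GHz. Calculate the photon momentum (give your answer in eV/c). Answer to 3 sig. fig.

6.08 × 10^-5 eV/c

Take h = 6.62607015 × 10^-34 J·s, c = 2.99792458 × 10^8 m/s, 1 eV = 1.602176634 × 10^-19 J.
In SI units: f = 14.7 GHz = 1.47 × 10^10 Hz.
Since p = hf/c for a photon, p = 3.249 × 10^-32 kg·m/s.
Converting to eV/c: p = 6.079 × 10^-5 eV/c ≈ 6.08 × 10^-5 eV/c.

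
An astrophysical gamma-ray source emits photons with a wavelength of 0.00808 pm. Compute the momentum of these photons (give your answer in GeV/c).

Use h = 6.62607015e-34 J·s, c = 2.99792458e8 m/s, 1 eV = 1.602176634e-19 J.
Convert to SI: λ = 0.00808 pm = 8.08e-15 m.
Apply p = h/λ: p = 8.201e-20 kg·m/s.
Converting to GeV/c: p = 0.1534 GeV/c ≈ 0.153 GeV/c.

0.153 GeV/c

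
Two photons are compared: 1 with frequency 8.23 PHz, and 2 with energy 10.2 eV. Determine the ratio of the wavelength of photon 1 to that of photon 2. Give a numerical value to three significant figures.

λ_1 = 3.643 × 10^-8 m (from frequency = 8.23 PHz, via λ = c/f).
λ_2 = 1.216 × 10^-7 m (from energy = 10.2 eV, via λ = hc/E).
Ratio = 3.643 × 10^-8 / 1.216 × 10^-7 = 0.300.

0.300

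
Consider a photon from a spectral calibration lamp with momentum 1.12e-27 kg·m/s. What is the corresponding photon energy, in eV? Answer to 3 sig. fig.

2.10 eV

(c = 2.99792458e8 m/s, 1 eV = 1.602176634e-19 J.)
Since E = pc for a photon, E = 3.358e-19 J.
Converting to eV: E = 2.096 eV ≈ 2.10 eV.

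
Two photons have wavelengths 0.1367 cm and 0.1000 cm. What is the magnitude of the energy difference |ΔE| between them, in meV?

0.333 meV

Using E = hc/λ: E₁ = 1.4531 × 10^-22 J, E₂ = 1.9864 × 10^-22 J.
|ΔE| = |1.4531 × 10^-22 − 1.9864 × 10^-22| = 5.33 × 10^-23 J = 0.333 meV.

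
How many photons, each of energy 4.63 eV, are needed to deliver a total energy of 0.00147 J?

Per-photon energy: E = 7.418e-19 J (from energy = 4.63 eV).
N = E_total / E_photon = 0.00147 J / 7.418e-19 J = 1.98e15.

1.98e15 photons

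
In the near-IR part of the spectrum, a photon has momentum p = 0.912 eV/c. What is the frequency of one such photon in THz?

221 THz

Use h = 6.62607015e-34 J·s, c = 2.99792458e8 m/s, 1 eV = 1.602176634e-19 J.
Convert to SI: p = 0.912 eV/c = 4.8740e-28 kg·m/s.
Since f = pc/h for a photon, f = 2.205e14 Hz.
Converting to THz: f = 220.5 THz ≈ 221 THz.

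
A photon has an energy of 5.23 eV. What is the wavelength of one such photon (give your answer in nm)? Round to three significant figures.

Use h = 6.62607015e-34 J·s, c = 2.99792458e8 m/s, 1 eV = 1.602176634e-19 J.
First convert: E = 5.23 eV = 8.3794e-19 J.
For a photon λ = hc/E, so λ = 2.371e-7 m.
Converting to nm: λ = 237.1 nm ≈ 237 nm.

237 nm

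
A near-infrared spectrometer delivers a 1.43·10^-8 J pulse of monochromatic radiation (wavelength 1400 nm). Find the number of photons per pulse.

1.01·10^11 photons

Per-photon energy: E = 1.419·10^-19 J (from wavelength = 1400 nm).
N = E_total / E_photon = 1.43·10^-8 J / 1.419·10^-19 J = 1.01·10^11.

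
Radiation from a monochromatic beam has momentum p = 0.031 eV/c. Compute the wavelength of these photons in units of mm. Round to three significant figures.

0.0400 mm

First convert: p = 0.031 eV/c = 1.6567 × 10^-29 kg·m/s.
The photon relation is λ = h/p, giving λ = 3.999 × 10^-5 m.
Converting to mm: λ = 0.03999 mm ≈ 0.0400 mm.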